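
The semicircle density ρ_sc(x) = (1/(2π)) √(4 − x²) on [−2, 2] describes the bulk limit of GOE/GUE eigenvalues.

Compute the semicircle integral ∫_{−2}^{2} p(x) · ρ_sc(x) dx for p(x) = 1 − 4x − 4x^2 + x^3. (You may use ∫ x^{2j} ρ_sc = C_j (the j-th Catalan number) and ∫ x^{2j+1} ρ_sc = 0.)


Write p(x) = Σ a_i x^i, split into monomials and integrate each against ρ_sc separately.
Using ∫ x^{2j} ρ_sc = C_j = (1/(j+1)) C(2j, j) (Catalan numbers) and ∫ x^{2j+1} ρ_sc = 0 (odd monomials vanish by symmetry):
  i = 0 (even): a_0 · C_{0} = 1 · 1 = 1
  i = 1 (odd): ∫ x^1 ρ_sc = 0 (vanishes)
  i = 2 (even): a_2 · C_{1} = -4 · 1 = -4
  i = 3 (odd): ∫ x^3 ρ_sc = 0 (vanishes)

Summing the contributions: ∫_{−2}^{2} p(x) ρ_sc(x) dx = 1 + (-4) = -3.


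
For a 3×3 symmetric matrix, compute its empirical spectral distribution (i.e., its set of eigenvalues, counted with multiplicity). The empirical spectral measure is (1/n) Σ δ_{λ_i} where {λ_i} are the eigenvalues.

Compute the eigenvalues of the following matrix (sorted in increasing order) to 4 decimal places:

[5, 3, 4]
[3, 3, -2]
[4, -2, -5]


Since M is real symmetric, all three eigenvalues are real; they are the roots of det(λI − M) = λ³ − (tr M) λ² + s λ − det M, where s is the sum of the principal 2×2 minors.
tr M = 5 + 3 + (-5) = 3.
s = (5·3 − 3²) + (5·(-5) − 4²) + (3·(-5) − (-2)²) = 6 + (-41) + (-19) = -54.
det M (expand along row 1) = 5·(-19) − 3·(-7) + 4·(-18) = -146.
Characteristic polynomial: λ³ − 3λ² − 54λ + 146 = 0.
Substitute λ = y + (tr M)/3 = y + 1.000000 to remove the quadratic term: y³ + p·y + q = 0 with p = s − (tr M)²/3 = -57.000000 and q = −2(tr M)³/27 + (tr M)·s/3 − det M = 90.000000.
Three real roots ⇒ use the trigonometric (Viète) form: r = 2√(−p/3) = 8.717798, φ = arccos(3q/(p·r)) = arccos(-0.543353) = 2.145222 rad.
y_k = r·cos(φ/3 − 2πk/3) for k = 0, 1, 2 gives y = 6.582327, 1.659062, -8.241389.
λ_k = y_k + 1.000000 gives λ = 7.5823, 2.6591, -7.2414 (check: the sum is 3.0000 = tr M).

Eigenvalues sorted in increasing order: [-7.2414, 2.6591, 7.5823].


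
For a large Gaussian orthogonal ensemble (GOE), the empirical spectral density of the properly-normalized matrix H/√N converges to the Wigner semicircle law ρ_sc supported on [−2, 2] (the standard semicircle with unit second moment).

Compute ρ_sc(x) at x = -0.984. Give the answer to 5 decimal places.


ρ_sc(x) = (1/(2π)) √(4 − x²). With x = -0.984:
  4 − x² = 4 − (-0.984)² = 4 − 0.968256 = 3.031744.
  √(4 − x²) = 1.741190.
  1/(2π) = 0.159155.
  ρ_sc(-0.984) = 0.159155 · 1.741190 = 0.277119.

Rounded to 5 decimal places: ρ_sc(-0.984) ≈ 0.27712.


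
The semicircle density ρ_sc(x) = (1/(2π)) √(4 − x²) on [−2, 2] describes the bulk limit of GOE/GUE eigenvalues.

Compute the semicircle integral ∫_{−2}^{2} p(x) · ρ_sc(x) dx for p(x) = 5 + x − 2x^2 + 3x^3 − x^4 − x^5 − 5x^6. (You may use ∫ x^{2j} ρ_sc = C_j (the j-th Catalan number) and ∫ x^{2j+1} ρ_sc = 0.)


Write p(x) = Σ a_i x^i, split into monomials and integrate each against ρ_sc separately.
Using ∫ x^{2j} ρ_sc = C_j = (1/(j+1)) C(2j, j) (Catalan numbers) and ∫ x^{2j+1} ρ_sc = 0 (odd monomials vanish by symmetry):
  i = 0 (even): a_0 · C_{0} = 5 · 1 = 5
  i = 1 (odd): ∫ x^1 ρ_sc = 0 (vanishes)
  i = 2 (even): a_2 · C_{1} = -2 · 1 = -2
  i = 3 (odd): ∫ x^3 ρ_sc = 0 (vanishes)
  i = 4 (even): a_4 · C_{2} = -1 · 2 = -2
  i = 5 (odd): ∫ x^5 ρ_sc = 0 (vanishes)
  i = 6 (even): a_6 · C_{3} = -5 · 5 = -25

Summing the contributions: ∫_{−2}^{2} p(x) ρ_sc(x) dx = 5 + (-2) + (-2) + (-25) = -24.


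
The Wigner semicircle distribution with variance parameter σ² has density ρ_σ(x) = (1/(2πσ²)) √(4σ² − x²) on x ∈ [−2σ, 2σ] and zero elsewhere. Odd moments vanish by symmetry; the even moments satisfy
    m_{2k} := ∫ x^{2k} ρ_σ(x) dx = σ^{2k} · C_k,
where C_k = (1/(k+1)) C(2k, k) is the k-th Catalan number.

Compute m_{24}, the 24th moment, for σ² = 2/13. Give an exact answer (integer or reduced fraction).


By the scaled semicircle moment identity, m_{2k} = σ^{2k} · C_k with k = 12.
C_12 = (1/(k+1)) · C(2k, k) = (1/13) · C(24, 12) = (1/13) · 2704156 = 208012.
σ^{2k} = (σ²)^k = (2/13)^12 = 4096/23298085122481.

Therefore m_{24} = σ^{24} · C_12 = (4096/23298085122481) · 208012 = 852017152/23298085122481.


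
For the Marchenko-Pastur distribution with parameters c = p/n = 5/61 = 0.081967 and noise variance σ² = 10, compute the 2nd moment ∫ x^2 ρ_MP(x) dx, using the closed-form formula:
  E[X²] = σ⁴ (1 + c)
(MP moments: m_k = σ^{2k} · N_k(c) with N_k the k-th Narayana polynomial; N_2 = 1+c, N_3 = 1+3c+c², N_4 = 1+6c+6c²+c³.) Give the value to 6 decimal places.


E[X²] = σ⁴ (1 + c) (second MP moment). With σ² = 10 (so σ⁴ = 100) and c = 5/61 = 0.081967: E[X²] = 100 · (1 + 0.081967) = 100 · 1.081967.

So E[X^2] = 108.196721.


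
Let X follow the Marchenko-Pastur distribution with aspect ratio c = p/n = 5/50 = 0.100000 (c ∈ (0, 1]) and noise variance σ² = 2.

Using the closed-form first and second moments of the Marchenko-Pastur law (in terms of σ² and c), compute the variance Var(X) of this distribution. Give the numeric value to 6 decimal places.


Recall the MP moments m_1 = E[X] = σ² and m_2 = E[X²] = σ⁴ (1 + c).
m_1 = E[X] = σ² = 2, so m_1² = 4.
m_2 = E[X²] = σ⁴ (1 + c) = 4 · (1 + 0.100000) = 4 · 1.100000 = 4.400000.
(Note m_2 − m_1² simplifies to c · σ⁴ = 0.100000 · 4.)

Var(X) = m_2 − m_1² = 4.400000 − 4 = 0.400000.


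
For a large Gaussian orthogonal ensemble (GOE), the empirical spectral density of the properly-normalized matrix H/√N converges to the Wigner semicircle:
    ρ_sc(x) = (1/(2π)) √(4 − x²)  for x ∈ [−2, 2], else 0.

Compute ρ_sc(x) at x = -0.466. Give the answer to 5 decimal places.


ρ_sc(x) = (1/(2π)) √(4 − x²). With x = -0.466:
  4 − x² = 4 − (-0.466)² = 4 − 0.217156 = 3.782844.
  √(4 − x²) = 1.944953.
  1/(2π) = 0.159155.
  ρ_sc(-0.466) = 0.159155 · 1.944953 = 0.309549.

Rounded to 5 decimal places: ρ_sc(-0.466) ≈ 0.30955.


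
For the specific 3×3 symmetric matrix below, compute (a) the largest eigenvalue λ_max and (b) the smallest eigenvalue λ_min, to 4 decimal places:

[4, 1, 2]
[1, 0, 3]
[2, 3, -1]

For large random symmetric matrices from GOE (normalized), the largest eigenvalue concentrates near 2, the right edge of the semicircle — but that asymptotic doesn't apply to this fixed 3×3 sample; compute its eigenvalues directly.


Since M is real symmetric, all three eigenvalues are real; they are the roots of det(λI − M) = λ³ − (tr M) λ² + s λ − det M, where s is the sum of the principal 2×2 minors.
tr M = 4 + 0 + (-1) = 3.
s = (4·0 − 1²) + (4·(-1) − 2²) + (0·(-1) − 3²) = -1 + (-8) + (-9) = -18.
det M (expand along row 1) = 4·(-9) − 1·(-7) + 2·3 = -23.
Characteristic polynomial: λ³ − 3λ² − 18λ + 23 = 0.
Substitute λ = y + (tr M)/3 = y + 1.000000 to remove the quadratic term: y³ + p·y + q = 0 with p = s − (tr M)²/3 = -21.000000 and q = −2(tr M)³/27 + (tr M)·s/3 − det M = 3.000000.
Three real roots ⇒ use the trigonometric (Viète) form: r = 2√(−p/3) = 5.291503, φ = arccos(3q/(p·r)) = arccos(-0.080992) = 1.651878 rad.
y_k = r·cos(φ/3 − 2πk/3) for k = 0, 1, 2 gives y = 4.509404, 0.142996, -4.652400.
λ_k = y_k + 1.000000 gives λ = 5.5094, 1.1430, -3.6524 (check: the sum is 3.0000 = tr M).

Hence λ_max = 5.5094 and λ_min = -3.6524.


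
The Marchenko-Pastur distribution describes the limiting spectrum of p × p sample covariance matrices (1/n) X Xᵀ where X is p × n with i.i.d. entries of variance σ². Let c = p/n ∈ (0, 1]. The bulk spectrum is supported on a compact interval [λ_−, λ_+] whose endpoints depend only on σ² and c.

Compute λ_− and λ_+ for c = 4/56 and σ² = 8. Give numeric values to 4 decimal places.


c = 4/56 = 0.071429; √c = 0.267261.
λ_− = σ² (1 − √c)² = 8 · (1 − 0.267261)² = 8 · (0.732739)² = 4.295249.
λ_+ = σ² (1 + √c)² = 8 · (1 + 0.267261)² = 8 · (1.267261)² = 12.847608.

Rounded to 4 decimal places: λ_− ≈ 4.2952, λ_+ ≈ 12.8476.


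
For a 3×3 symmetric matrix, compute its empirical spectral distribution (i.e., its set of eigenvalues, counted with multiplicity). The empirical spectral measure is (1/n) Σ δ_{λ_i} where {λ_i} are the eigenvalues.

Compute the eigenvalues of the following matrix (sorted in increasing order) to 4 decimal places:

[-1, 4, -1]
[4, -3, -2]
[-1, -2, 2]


Since M is real symmetric, all three eigenvalues are real; they are the roots of det(λI − M) = λ³ − (tr M) λ² + s λ − det M, where s is the sum of the principal 2×2 minors.
tr M = -1 + (-3) + 2 = -2.
s = ((-1)·(-3) − 4²) + ((-1)·2 − (-1)²) + ((-3)·2 − (-2)²) = -13 + (-3) + (-10) = -26.
det M (expand along row 1) = (-1)·(-10) − 4·6 + (-1)·(-11) = -3.
Characteristic polynomial: λ³ + 2λ² − 26λ + 3 = 0.
Substitute λ = y + (tr M)/3 = y − 0.666667 to remove the quadratic term: y³ + p·y + q = 0 with p = s − (tr M)²/3 = -27.333333 and q = −2(tr M)³/27 + (tr M)·s/3 − det M = 20.925926.
Three real roots ⇒ use the trigonometric (Viète) form: r = 2√(−p/3) = 6.036923, φ = arccos(3q/(p·r)) = arccos(-0.380450) = 1.961079 rad.
y_k = r·cos(φ/3 − 2πk/3) for k = 0, 1, 2 gives y = 4.792372, 0.783156, -5.575528.
λ_k = y_k − 0.666667 gives λ = 4.1257, 0.1165, -6.2422 (check: the sum is -2.0000 = tr M).

Eigenvalues sorted in increasing order: [-6.2422, 0.1165, 4.1257].


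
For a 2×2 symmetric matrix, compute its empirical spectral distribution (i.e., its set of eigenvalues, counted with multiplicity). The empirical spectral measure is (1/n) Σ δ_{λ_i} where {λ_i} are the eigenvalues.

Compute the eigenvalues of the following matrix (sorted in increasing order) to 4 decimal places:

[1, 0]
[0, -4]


Since M is real symmetric, both eigenvalues are real; they are the roots of det(λI − M) = λ² − (tr M) λ + det M.
tr M = 1 + (-4) = -3.
det M = 1·(-4) − 0² = -4 − 0 = -4.
Characteristic polynomial: λ² + 3λ − 4 = 0.
Discriminant Δ = (tr M)² − 4·det M = 9 − (-16) = 25; √Δ = 5.000000.
λ = (tr M ± √Δ)/2 = (-3 ± 5.000000)/2, giving (tr M − √Δ)/2 = -4.0000 and (tr M + √Δ)/2 = 1.0000.

Eigenvalues sorted in increasing order: [-4.0000, 1.0000].


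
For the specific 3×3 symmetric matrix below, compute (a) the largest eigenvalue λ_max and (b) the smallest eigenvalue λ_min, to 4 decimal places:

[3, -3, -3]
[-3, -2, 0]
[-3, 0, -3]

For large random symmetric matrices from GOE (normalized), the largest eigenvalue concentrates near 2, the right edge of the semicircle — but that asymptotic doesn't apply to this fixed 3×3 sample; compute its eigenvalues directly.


Since M is real symmetric, all three eigenvalues are real; they are the roots of det(λI − M) = λ³ − (tr M) λ² + s λ − det M, where s is the sum of the principal 2×2 minors.
tr M = 3 + (-2) + (-3) = -2.
s = (3·(-2) − (-3)²) + (3·(-3) − (-3)²) + ((-2)·(-3) − 0²) = -15 + (-18) + 6 = -27.
det M (expand along row 1) = 3·6 − (-3)·9 + (-3)·(-6) = 63.
Characteristic polynomial: λ³ + 2λ² − 27λ − 63 = 0.
Substitute λ = y + (tr M)/3 = y − 0.666667 to remove the quadratic term: y³ + p·y + q = 0 with p = s − (tr M)²/3 = -28.333333 and q = −2(tr M)³/27 + (tr M)·s/3 − det M = -44.407407.
Three real roots ⇒ use the trigonometric (Viète) form: r = 2√(−p/3) = 6.146363, φ = arccos(3q/(p·r)) = arccos(0.764999) = 0.699757 rad.
y_k = r·cos(φ/3 − 2πk/3) for k = 0, 1, 2 gives y = 5.979918, -1.759607, -4.220311.
λ_k = y_k − 0.666667 gives λ = 5.3133, -2.4263, -4.8870 (check: the sum is -2.0000 = tr M).

Hence λ_max = 5.3133 and λ_min = -4.8870.


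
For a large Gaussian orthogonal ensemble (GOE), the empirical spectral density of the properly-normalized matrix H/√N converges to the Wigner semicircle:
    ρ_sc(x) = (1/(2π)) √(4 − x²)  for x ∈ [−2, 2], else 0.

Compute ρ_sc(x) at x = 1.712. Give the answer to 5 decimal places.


ρ_sc(x) = (1/(2π)) √(4 − x²). With x = 1.712:
  4 − x² = 4 − (1.712)² = 4 − 2.930944 = 1.069056.
  √(4 − x²) = 1.033952.
  1/(2π) = 0.159155.
  ρ_sc(1.712) = 0.159155 · 1.033952 = 0.164559.

Rounded to 5 decimal places: ρ_sc(1.712) ≈ 0.16456.


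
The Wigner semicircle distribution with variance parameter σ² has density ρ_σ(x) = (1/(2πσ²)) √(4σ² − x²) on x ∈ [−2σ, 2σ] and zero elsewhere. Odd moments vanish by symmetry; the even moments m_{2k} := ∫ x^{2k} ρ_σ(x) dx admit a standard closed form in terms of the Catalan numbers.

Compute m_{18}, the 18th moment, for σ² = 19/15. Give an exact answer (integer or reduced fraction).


By the scaled semicircle moment identity, m_{2k} = σ^{2k} · C_k with k = 9.
C_9 = (1/(k+1)) · C(2k, k) = (1/10) · C(18, 9) = (1/10) · 48620 = 4862.
σ^{2k} = (σ²)^k = (19/15)^9 = 322687697779/38443359375.

Therefore m_{18} = σ^{18} · C_9 = (322687697779/38443359375) · 4862 = 1568907586601498/38443359375.


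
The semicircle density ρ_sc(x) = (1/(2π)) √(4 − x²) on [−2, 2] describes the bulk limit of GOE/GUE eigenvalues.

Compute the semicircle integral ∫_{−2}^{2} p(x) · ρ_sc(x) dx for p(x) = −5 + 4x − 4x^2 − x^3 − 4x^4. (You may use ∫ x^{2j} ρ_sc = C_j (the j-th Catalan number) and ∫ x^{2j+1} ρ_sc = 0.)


Write p(x) = Σ a_i x^i, split into monomials and integrate each against ρ_sc separately.
Using ∫ x^{2j} ρ_sc = C_j = (1/(j+1)) C(2j, j) (Catalan numbers) and ∫ x^{2j+1} ρ_sc = 0 (odd monomials vanish by symmetry):
  i = 0 (even): a_0 · C_{0} = -5 · 1 = -5
  i = 1 (odd): ∫ x^1 ρ_sc = 0 (vanishes)
  i = 2 (even): a_2 · C_{1} = -4 · 1 = -4
  i = 3 (odd): ∫ x^3 ρ_sc = 0 (vanishes)
  i = 4 (even): a_4 · C_{2} = -4 · 2 = -8

Summing the contributions: ∫_{−2}^{2} p(x) ρ_sc(x) dx = (-5) + (-4) + (-8) = -17.


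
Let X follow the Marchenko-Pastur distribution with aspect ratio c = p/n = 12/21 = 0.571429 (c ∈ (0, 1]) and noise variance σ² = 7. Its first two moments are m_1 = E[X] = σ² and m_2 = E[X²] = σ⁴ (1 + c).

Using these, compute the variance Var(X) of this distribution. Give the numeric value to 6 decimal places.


m_1 = E[X] = σ² = 7, so m_1² = 49.
m_2 = E[X²] = σ⁴ (1 + c) = 49 · (1 + 0.571429) = 49 · 1.571429 = 77.000000.
(Note m_2 − m_1² simplifies to c · σ⁴ = 0.571429 · 49.)

Var(X) = m_2 − m_1² = 77.000000 − 49 = 28.000000.


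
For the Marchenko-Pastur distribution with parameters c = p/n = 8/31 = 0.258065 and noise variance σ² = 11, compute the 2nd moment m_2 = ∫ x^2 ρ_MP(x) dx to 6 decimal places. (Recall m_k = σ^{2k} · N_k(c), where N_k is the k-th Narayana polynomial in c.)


E[X²] = σ⁴ (1 + c) (second MP moment). With σ² = 11 (so σ⁴ = 121) and c = 8/31 = 0.258065: E[X²] = 121 · (1 + 0.258065) = 121 · 1.258065.

So E[X^2] = 152.225806.


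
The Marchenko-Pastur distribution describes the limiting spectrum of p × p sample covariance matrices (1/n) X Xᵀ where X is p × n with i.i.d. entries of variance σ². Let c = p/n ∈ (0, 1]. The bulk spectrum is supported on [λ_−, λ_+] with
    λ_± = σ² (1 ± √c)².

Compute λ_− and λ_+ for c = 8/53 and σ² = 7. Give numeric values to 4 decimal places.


c = 8/53 = 0.150943; √c = 0.388514.
λ_− = σ² (1 − √c)² = 7 · (1 − 0.388514)² = 7 · (0.611486)² = 2.617403.
λ_+ = σ² (1 + √c)² = 7 · (1 + 0.388514)² = 7 · (1.388514)² = 13.495805.

Rounded to 4 decimal places: λ_− ≈ 2.6174, λ_+ ≈ 13.4958.


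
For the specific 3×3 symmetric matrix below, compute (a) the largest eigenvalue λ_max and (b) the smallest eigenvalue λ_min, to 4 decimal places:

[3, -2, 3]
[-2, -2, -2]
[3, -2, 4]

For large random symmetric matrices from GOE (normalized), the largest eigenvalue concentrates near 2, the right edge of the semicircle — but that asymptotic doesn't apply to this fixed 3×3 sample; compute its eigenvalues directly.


Since M is real symmetric, all three eigenvalues are real; they are the roots of det(λI − M) = λ³ − (tr M) λ² + s λ − det M, where s is the sum of the principal 2×2 minors.
tr M = 3 + (-2) + 4 = 5.
s = (3·(-2) − (-2)²) + (3·4 − 3²) + ((-2)·4 − (-2)²) = -10 + 3 + (-12) = -19.
det M (expand along row 1) = 3·(-12) − (-2)·(-2) + 3·10 = -10.
Characteristic polynomial: λ³ − 5λ² − 19λ + 10 = 0.
Substitute λ = y + (tr M)/3 = y + 1.666667 to remove the quadratic term: y³ + p·y + q = 0 with p = s − (tr M)²/3 = -27.333333 and q = −2(tr M)³/27 + (tr M)·s/3 − det M = -30.925926.
Three real roots ⇒ use the trigonometric (Viète) form: r = 2√(−p/3) = 6.036923, φ = arccos(3q/(p·r)) = arccos(0.562258) = 0.973682 rad.
y_k = r·cos(φ/3 − 2πk/3) for k = 0, 1, 2 gives y = 5.721741, -1.193659, -4.528082.
λ_k = y_k + 1.666667 gives λ = 7.3884, 0.4730, -2.8614 (check: the sum is 5.0000 = tr M).

Hence λ_max = 7.3884 and λ_min = -2.8614.


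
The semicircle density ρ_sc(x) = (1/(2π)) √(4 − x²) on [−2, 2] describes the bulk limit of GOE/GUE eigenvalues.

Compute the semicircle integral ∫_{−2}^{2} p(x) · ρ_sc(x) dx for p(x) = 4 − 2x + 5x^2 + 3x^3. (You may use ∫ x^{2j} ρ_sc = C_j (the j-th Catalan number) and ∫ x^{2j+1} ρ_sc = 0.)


Write p(x) = Σ a_i x^i, split into monomials and integrate each against ρ_sc separately.
Using ∫ x^{2j} ρ_sc = C_j = (1/(j+1)) C(2j, j) (Catalan numbers) and ∫ x^{2j+1} ρ_sc = 0 (odd monomials vanish by symmetry):
  i = 0 (even): a_0 · C_{0} = 4 · 1 = 4
  i = 1 (odd): ∫ x^1 ρ_sc = 0 (vanishes)
  i = 2 (even): a_2 · C_{1} = 5 · 1 = 5
  i = 3 (odd): ∫ x^3 ρ_sc = 0 (vanishes)

Summing the contributions: ∫_{−2}^{2} p(x) ρ_sc(x) dx = 4 + 5 = 9.


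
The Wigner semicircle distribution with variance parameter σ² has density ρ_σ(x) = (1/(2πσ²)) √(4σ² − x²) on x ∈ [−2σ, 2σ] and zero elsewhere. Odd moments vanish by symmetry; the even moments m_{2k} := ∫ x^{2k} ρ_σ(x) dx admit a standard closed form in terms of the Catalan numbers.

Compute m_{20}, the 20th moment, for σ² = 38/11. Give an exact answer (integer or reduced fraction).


By the scaled semicircle moment identity, m_{2k} = σ^{2k} · C_k with k = 10.
C_10 = (1/(k+1)) · C(2k, k) = (1/11) · C(20, 10) = (1/11) · 184756 = 16796.
σ^{2k} = (σ²)^k = (38/11)^10 = 6278211847988224/25937424601.

Therefore m_{20} = σ^{20} · C_10 = (6278211847988224/25937424601) · 16796 = 105448846198810210304/25937424601.


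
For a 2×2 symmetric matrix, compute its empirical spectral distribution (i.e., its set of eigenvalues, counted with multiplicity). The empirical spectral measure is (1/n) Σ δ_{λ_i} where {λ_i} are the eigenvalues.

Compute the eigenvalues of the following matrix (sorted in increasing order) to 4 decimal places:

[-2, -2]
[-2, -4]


Since M is real symmetric, both eigenvalues are real; they are the roots of det(λI − M) = λ² − (tr M) λ + det M.
tr M = -2 + (-4) = -6.
det M = (-2)·(-4) − (-2)² = 8 − 4 = 4.
Characteristic polynomial: λ² + 6λ + 4 = 0.
Discriminant Δ = (tr M)² − 4·det M = 36 − 16 = 20; √Δ = 4.472136.
λ = (tr M ± √Δ)/2 = (-6 ± 4.472136)/2, giving (tr M − √Δ)/2 = -5.2361 and (tr M + √Δ)/2 = -0.7639.

Eigenvalues sorted in increasing order: [-5.2361, -0.7639].


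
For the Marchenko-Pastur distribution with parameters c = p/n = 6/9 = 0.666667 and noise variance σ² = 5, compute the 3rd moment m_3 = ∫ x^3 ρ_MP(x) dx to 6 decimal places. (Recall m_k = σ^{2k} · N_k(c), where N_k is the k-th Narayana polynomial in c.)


E[X³] = σ⁶ (1 + 3c + c²) (third MP moment). With σ² = 5 (so σ⁶ = 125) and c = 6/9 = 0.666667: E[X³] = 125 · (1 + 3·0.666667 + (0.666667)²) = 125 · 3.444444.

So E[X^3] = 430.555556.


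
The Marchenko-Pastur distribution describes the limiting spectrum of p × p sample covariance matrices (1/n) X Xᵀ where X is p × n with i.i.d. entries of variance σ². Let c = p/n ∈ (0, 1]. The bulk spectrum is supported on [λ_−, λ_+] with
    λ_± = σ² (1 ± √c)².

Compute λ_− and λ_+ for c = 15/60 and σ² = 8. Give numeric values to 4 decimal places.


c = 15/60 = 0.250000; √c = 0.500000.
λ_− = σ² (1 − √c)² = 8 · (1 − 0.500000)² = 8 · (0.500000)² = 2.000000.
λ_+ = σ² (1 + √c)² = 8 · (1 + 0.500000)² = 8 · (1.500000)² = 18.000000.

Rounded to 4 decimal places: λ_− ≈ 2.0000, λ_+ ≈ 18.0000.


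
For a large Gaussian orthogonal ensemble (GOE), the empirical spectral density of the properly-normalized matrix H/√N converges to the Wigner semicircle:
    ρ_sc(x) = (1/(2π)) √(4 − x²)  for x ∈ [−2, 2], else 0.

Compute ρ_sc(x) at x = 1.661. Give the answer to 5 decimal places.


ρ_sc(x) = (1/(2π)) √(4 − x²). With x = 1.661:
  4 − x² = 4 − (1.661)² = 4 − 2.758921 = 1.241079.
  √(4 − x²) = 1.114037.
  1/(2π) = 0.159155.
  ρ_sc(1.661) = 0.159155 · 1.114037 = 0.177305.

Rounded to 5 decimal places: ρ_sc(1.661) ≈ 0.17730.


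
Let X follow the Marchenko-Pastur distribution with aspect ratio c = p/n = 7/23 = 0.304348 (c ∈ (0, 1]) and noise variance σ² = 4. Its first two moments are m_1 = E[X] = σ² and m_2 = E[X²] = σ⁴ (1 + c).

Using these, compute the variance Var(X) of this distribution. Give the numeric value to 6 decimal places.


m_1 = E[X] = σ² = 4, so m_1² = 16.
m_2 = E[X²] = σ⁴ (1 + c) = 16 · (1 + 0.304348) = 16 · 1.304348 = 20.869565.
(Note m_2 − m_1² simplifies to c · σ⁴ = 0.304348 · 16.)

Var(X) = m_2 − m_1² = 20.869565 − 16 = 4.869565.


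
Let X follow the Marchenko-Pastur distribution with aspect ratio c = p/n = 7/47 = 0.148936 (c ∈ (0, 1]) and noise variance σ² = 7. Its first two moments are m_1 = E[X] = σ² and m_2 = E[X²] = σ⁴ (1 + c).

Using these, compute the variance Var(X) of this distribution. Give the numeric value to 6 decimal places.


m_1 = E[X] = σ² = 7, so m_1² = 49.
m_2 = E[X²] = σ⁴ (1 + c) = 49 · (1 + 0.148936) = 49 · 1.148936 = 56.297872.
(Note m_2 − m_1² simplifies to c · σ⁴ = 0.148936 · 49.)

Var(X) = m_2 − m_1² = 56.297872 − 49 = 7.297872.


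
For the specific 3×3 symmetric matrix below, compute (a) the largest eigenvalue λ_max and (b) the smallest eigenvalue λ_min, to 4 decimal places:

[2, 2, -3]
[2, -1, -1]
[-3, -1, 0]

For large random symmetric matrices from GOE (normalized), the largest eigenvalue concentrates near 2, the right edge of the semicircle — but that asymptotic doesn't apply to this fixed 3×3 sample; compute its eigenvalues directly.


Since M is real symmetric, all three eigenvalues are real; they are the roots of det(λI − M) = λ³ − (tr M) λ² + s λ − det M, where s is the sum of the principal 2×2 minors.
tr M = 2 + (-1) + 0 = 1.
s = (2·(-1) − 2²) + (2·0 − (-3)²) + ((-1)·0 − (-1)²) = -6 + (-9) + (-1) = -16.
det M (expand along row 1) = 2·(-1) − 2·(-3) + (-3)·(-5) = 19.
Characteristic polynomial: λ³ − λ² − 16λ − 19 = 0.
Substitute λ = y + (tr M)/3 = y + 0.333333 to remove the quadratic term: y³ + p·y + q = 0 with p = s − (tr M)²/3 = -16.333333 and q = −2(tr M)³/27 + (tr M)·s/3 − det M = -24.407407.
Three real roots ⇒ use the trigonometric (Viète) form: r = 2√(−p/3) = 4.666667, φ = arccos(3q/(p·r)) = arccos(0.960641) = 0.281494 rad.
y_k = r·cos(φ/3 − 2πk/3) for k = 0, 1, 2 gives y = 4.646138, -1.944410, -2.701728.
λ_k = y_k + 0.333333 gives λ = 4.9795, -1.6111, -2.3684 (check: the sum is 1.0000 = tr M).

Hence λ_max = 4.9795 and λ_min = -2.3684.


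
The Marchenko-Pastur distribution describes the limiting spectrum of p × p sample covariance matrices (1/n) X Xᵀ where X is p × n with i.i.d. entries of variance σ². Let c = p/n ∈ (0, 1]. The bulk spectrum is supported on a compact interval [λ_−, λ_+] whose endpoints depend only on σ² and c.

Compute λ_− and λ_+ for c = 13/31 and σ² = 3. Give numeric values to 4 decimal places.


c = 13/31 = 0.419355; √c = 0.647576.
λ_− = σ² (1 − √c)² = 3 · (1 − 0.647576)² = 3 · (0.352424)² = 0.372608.
λ_+ = σ² (1 + √c)² = 3 · (1 + 0.647576)² = 3 · (1.647576)² = 8.143521.

Rounded to 4 decimal places: λ_− ≈ 0.3726, λ_+ ≈ 8.1435.


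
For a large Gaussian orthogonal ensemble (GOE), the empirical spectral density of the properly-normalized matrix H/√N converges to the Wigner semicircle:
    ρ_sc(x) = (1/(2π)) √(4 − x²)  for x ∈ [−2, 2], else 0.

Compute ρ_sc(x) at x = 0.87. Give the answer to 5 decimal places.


ρ_sc(x) = (1/(2π)) √(4 − x²). With x = 0.87:
  4 − x² = 4 − (0.87)² = 4 − 0.756900 = 3.243100.
  √(4 − x²) = 1.800861.
  1/(2π) = 0.159155.
  ρ_sc(0.87) = 0.159155 · 1.800861 = 0.286616.

Rounded to 5 decimal places: ρ_sc(0.87) ≈ 0.28662.


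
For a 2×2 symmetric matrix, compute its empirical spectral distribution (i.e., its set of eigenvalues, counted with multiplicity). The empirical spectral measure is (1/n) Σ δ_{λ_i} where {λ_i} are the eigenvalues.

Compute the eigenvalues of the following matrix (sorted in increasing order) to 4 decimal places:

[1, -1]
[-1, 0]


Since M is real symmetric, both eigenvalues are real; they are the roots of det(λI − M) = λ² − (tr M) λ + det M.
tr M = 1 + 0 = 1.
det M = 1·0 − (-1)² = 0 − 1 = -1.
Characteristic polynomial: λ² − λ − 1 = 0.
Discriminant Δ = (tr M)² − 4·det M = 1 − (-4) = 5; √Δ = 2.236068.
λ = (tr M ± √Δ)/2 = (1 ± 2.236068)/2, giving (tr M − √Δ)/2 = -0.6180 and (tr M + √Δ)/2 = 1.6180.

Eigenvalues sorted in increasing order: [-0.6180, 1.6180].


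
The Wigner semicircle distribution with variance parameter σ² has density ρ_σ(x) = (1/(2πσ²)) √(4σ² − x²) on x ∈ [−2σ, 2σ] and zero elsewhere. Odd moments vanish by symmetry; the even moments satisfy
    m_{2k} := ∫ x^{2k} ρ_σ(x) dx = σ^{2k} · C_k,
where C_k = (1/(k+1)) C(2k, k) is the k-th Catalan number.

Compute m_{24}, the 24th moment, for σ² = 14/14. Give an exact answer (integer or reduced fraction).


By the scaled semicircle moment identity, m_{2k} = σ^{2k} · C_k with k = 12.
C_12 = (1/(k+1)) · C(2k, k) = (1/13) · C(24, 12) = (1/13) · 2704156 = 208012.
σ^{2k} = (σ²)^k = (14/14)^12 = 1.

Therefore m_{24} = σ^{24} · C_12 = 1 · 208012 = 208012.


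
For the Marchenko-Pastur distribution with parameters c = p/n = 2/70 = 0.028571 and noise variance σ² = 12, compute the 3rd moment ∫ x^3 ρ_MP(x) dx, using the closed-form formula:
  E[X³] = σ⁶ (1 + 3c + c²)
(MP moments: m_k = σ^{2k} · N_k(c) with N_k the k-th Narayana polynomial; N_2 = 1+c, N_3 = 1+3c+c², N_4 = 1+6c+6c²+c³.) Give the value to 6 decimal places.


E[X³] = σ⁶ (1 + 3c + c²) (third MP moment). With σ² = 12 (so σ⁶ = 1728) and c = 2/70 = 0.028571: E[X³] = 1728 · (1 + 3·0.028571 + (0.028571)²) = 1728 · 1.086531.

So E[X^3] = 1877.524898.


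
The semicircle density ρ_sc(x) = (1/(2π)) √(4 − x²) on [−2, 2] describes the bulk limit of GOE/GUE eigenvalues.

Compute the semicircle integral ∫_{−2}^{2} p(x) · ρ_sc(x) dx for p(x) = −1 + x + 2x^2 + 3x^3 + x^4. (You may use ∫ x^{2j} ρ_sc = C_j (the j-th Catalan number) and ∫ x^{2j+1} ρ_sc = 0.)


Write p(x) = Σ a_i x^i, split into monomials and integrate each against ρ_sc separately.
Using ∫ x^{2j} ρ_sc = C_j = (1/(j+1)) C(2j, j) (Catalan numbers) and ∫ x^{2j+1} ρ_sc = 0 (odd monomials vanish by symmetry):
  i = 0 (even): a_0 · C_{0} = -1 · 1 = -1
  i = 1 (odd): ∫ x^1 ρ_sc = 0 (vanishes)
  i = 2 (even): a_2 · C_{1} = 2 · 1 = 2
  i = 3 (odd): ∫ x^3 ρ_sc = 0 (vanishes)
  i = 4 (even): a_4 · C_{2} = 1 · 2 = 2

Summing the contributions: ∫_{−2}^{2} p(x) ρ_sc(x) dx = (-1) + 2 + 2 = 3.


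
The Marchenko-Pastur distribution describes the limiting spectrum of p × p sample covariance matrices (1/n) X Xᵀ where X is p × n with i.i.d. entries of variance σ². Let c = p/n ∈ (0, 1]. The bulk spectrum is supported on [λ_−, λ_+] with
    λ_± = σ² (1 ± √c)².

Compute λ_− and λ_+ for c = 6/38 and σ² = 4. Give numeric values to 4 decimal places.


c = 6/38 = 0.157895; √c = 0.397360.
λ_− = σ² (1 − √c)² = 4 · (1 − 0.397360)² = 4 · (0.602640)² = 1.452701.
λ_+ = σ² (1 + √c)² = 4 · (1 + 0.397360)² = 4 · (1.397360)² = 7.810457.

Rounded to 4 decimal places: λ_− ≈ 1.4527, λ_+ ≈ 7.8105.


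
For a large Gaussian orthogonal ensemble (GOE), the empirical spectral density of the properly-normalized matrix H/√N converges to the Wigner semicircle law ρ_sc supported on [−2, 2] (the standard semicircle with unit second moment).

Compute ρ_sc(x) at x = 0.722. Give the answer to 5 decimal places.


ρ_sc(x) = (1/(2π)) √(4 − x²). With x = 0.722:
  4 − x² = 4 − (0.722)² = 4 − 0.521284 = 3.478716.
  √(4 − x²) = 1.865132.
  1/(2π) = 0.159155.
  ρ_sc(0.722) = 0.159155 · 1.865132 = 0.296845.

Rounded to 5 decimal places: ρ_sc(0.722) ≈ 0.29684.


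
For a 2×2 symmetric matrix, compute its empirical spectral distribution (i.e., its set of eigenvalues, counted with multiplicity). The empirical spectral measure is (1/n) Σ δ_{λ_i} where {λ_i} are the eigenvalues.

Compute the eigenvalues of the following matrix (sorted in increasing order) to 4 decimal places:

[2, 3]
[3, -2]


Since M is real symmetric, both eigenvalues are real; they are the roots of det(λI − M) = λ² − (tr M) λ + det M.
tr M = 2 + (-2) = 0.
det M = 2·(-2) − 3² = -4 − 9 = -13.
Characteristic polynomial: λ² − 13 = 0.
Discriminant Δ = (tr M)² − 4·det M = 0 − (-52) = 52; √Δ = 7.211103.
λ = (tr M ± √Δ)/2 = (0 ± 7.211103)/2, giving (tr M − √Δ)/2 = -3.6056 and (tr M + √Δ)/2 = 3.6056.

Eigenvalues sorted in increasing order: [-3.6056, 3.6056].


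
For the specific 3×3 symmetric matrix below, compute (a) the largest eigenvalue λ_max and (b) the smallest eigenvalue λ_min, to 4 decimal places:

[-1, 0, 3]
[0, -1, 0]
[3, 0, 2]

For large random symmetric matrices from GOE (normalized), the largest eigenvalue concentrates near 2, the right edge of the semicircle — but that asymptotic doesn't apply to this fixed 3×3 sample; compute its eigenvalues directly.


Since M is real symmetric, all three eigenvalues are real; they are the roots of det(λI − M) = λ³ − (tr M) λ² + s λ − det M, where s is the sum of the principal 2×2 minors.
tr M = -1 + (-1) + 2 = 0.
s = ((-1)·(-1) − 0²) + ((-1)·2 − 3²) + ((-1)·2 − 0²) = 1 + (-11) + (-2) = -12.
det M (expand along row 1) = (-1)·(-2) − 0·0 + 3·3 = 11.
Characteristic polynomial: λ³ − 12λ − 11 = 0.
Substitute λ = y + (tr M)/3 = y + 0.000000 to remove the quadratic term: y³ + p·y + q = 0 with p = s − (tr M)²/3 = -12.000000 and q = −2(tr M)³/27 + (tr M)·s/3 − det M = -11.000000.
Three real roots ⇒ use the trigonometric (Viète) form: r = 2√(−p/3) = 4.000000, φ = arccos(3q/(p·r)) = arccos(0.687500) = 0.812756 rad.
y_k = r·cos(φ/3 − 2πk/3) for k = 0, 1, 2 gives y = 3.854102, -1.000000, -2.854102.
λ_k = y_k + 0.000000 gives λ = 3.8541, -1.0000, -2.8541 (check: the sum is 0.0000 = tr M).

Hence λ_max = 3.8541 and λ_min = -2.8541.


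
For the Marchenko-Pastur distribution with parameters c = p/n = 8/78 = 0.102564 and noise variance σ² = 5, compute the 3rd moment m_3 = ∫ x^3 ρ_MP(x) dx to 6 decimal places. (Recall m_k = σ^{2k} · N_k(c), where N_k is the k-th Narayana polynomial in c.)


E[X³] = σ⁶ (1 + 3c + c²) (third MP moment). With σ² = 5 (so σ⁶ = 125) and c = 8/78 = 0.102564: E[X³] = 125 · (1 + 3·0.102564 + (0.102564)²) = 125 · 1.318212.

So E[X^3] = 164.776463.


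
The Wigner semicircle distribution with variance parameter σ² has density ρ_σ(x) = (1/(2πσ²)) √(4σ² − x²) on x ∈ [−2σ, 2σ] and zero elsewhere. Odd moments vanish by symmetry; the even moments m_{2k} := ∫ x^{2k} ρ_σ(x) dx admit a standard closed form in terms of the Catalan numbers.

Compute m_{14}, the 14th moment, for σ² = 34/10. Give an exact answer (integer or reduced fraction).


By the scaled semicircle moment identity, m_{2k} = σ^{2k} · C_k with k = 7.
C_7 = (1/(k+1)) · C(2k, k) = (1/8) · C(14, 7) = (1/8) · 3432 = 429.
σ^{2k} = (σ²)^k = (34/10)^7 = 410338673/78125.

Therefore m_{14} = σ^{14} · C_7 = (410338673/78125) · 429 = 176035290717/78125.


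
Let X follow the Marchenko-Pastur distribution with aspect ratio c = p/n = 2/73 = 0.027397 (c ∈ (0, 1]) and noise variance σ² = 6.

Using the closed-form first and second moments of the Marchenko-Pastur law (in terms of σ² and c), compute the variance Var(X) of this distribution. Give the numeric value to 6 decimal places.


Recall the MP moments m_1 = E[X] = σ² and m_2 = E[X²] = σ⁴ (1 + c).
m_1 = E[X] = σ² = 6, so m_1² = 36.
m_2 = E[X²] = σ⁴ (1 + c) = 36 · (1 + 0.027397) = 36 · 1.027397 = 36.986301.
(Note m_2 − m_1² simplifies to c · σ⁴ = 0.027397 · 36.)

Var(X) = m_2 − m_1² = 36.986301 − 36 = 0.986301.


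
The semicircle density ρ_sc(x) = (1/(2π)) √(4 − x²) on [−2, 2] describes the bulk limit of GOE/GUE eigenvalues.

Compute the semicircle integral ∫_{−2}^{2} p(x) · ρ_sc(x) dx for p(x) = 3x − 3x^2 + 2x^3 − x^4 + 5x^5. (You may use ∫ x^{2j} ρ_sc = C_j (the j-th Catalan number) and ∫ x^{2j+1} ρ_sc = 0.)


Write p(x) = Σ a_i x^i, split into monomials and integrate each against ρ_sc separately.
Using ∫ x^{2j} ρ_sc = C_j = (1/(j+1)) C(2j, j) (Catalan numbers) and ∫ x^{2j+1} ρ_sc = 0 (odd monomials vanish by symmetry):
  i = 1 (odd): ∫ x^1 ρ_sc = 0 (vanishes)
  i = 2 (even): a_2 · C_{1} = -3 · 1 = -3
  i = 3 (odd): ∫ x^3 ρ_sc = 0 (vanishes)
  i = 4 (even): a_4 · C_{2} = -1 · 2 = -2
  i = 5 (odd): ∫ x^5 ρ_sc = 0 (vanishes)

Summing the contributions: ∫_{−2}^{2} p(x) ρ_sc(x) dx = (-3) + (-2) = -5.


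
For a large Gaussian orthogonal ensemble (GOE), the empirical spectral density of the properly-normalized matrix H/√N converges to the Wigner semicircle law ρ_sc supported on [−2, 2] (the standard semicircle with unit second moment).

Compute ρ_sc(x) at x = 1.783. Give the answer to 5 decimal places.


ρ_sc(x) = (1/(2π)) √(4 − x²). With x = 1.783:
  4 − x² = 4 − (1.783)² = 4 − 3.179089 = 0.820911.
  √(4 − x²) = 0.906041.
  1/(2π) = 0.159155.
  ρ_sc(1.783) = 0.159155 · 0.906041 = 0.144201.

Rounded to 5 decimal places: ρ_sc(1.783) ≈ 0.14420.


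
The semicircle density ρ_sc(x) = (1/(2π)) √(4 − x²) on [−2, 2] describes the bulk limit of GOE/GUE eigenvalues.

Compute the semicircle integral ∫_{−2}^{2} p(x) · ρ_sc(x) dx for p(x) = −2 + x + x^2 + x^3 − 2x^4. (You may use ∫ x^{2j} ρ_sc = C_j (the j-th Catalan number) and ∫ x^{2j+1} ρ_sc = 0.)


Write p(x) = Σ a_i x^i, split into monomials and integrate each against ρ_sc separately.
Using ∫ x^{2j} ρ_sc = C_j = (1/(j+1)) C(2j, j) (Catalan numbers) and ∫ x^{2j+1} ρ_sc = 0 (odd monomials vanish by symmetry):
  i = 0 (even): a_0 · C_{0} = -2 · 1 = -2
  i = 1 (odd): ∫ x^1 ρ_sc = 0 (vanishes)
  i = 2 (even): a_2 · C_{1} = 1 · 1 = 1
  i = 3 (odd): ∫ x^3 ρ_sc = 0 (vanishes)
  i = 4 (even): a_4 · C_{2} = -2 · 2 = -4

Summing the contributions: ∫_{−2}^{2} p(x) ρ_sc(x) dx = (-2) + 1 + (-4) = -5.


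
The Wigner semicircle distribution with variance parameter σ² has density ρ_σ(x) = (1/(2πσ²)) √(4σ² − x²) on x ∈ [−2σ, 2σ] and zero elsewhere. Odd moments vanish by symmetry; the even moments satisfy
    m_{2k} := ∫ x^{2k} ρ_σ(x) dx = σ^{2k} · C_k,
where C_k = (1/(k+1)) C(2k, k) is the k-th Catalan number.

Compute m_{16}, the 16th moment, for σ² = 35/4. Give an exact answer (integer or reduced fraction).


By the scaled semicircle moment identity, m_{2k} = σ^{2k} · C_k with k = 8.
C_8 = (1/(k+1)) · C(2k, k) = (1/9) · C(16, 8) = (1/9) · 12870 = 1430.
σ^{2k} = (σ²)^k = (35/4)^8 = 2251875390625/65536.

Therefore m_{16} = σ^{16} · C_8 = (2251875390625/65536) · 1430 = 1610090904296875/32768.


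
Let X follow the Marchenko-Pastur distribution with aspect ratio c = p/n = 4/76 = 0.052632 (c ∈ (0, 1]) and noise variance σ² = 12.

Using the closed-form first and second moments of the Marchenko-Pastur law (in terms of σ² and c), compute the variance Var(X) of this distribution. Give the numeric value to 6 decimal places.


Recall the MP moments m_1 = E[X] = σ² and m_2 = E[X²] = σ⁴ (1 + c).
m_1 = E[X] = σ² = 12, so m_1² = 144.
m_2 = E[X²] = σ⁴ (1 + c) = 144 · (1 + 0.052632) = 144 · 1.052632 = 151.578947.
(Note m_2 − m_1² simplifies to c · σ⁴ = 0.052632 · 144.)

Var(X) = m_2 − m_1² = 151.578947 − 144 = 7.578947.


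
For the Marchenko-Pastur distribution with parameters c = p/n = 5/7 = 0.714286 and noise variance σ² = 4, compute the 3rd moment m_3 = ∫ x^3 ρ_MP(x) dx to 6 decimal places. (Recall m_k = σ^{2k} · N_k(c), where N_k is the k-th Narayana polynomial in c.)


E[X³] = σ⁶ (1 + 3c + c²) (third MP moment). With σ² = 4 (so σ⁶ = 64) and c = 5/7 = 0.714286: E[X³] = 64 · (1 + 3·0.714286 + (0.714286)²) = 64 · 3.653061.

So E[X^3] = 233.795918.


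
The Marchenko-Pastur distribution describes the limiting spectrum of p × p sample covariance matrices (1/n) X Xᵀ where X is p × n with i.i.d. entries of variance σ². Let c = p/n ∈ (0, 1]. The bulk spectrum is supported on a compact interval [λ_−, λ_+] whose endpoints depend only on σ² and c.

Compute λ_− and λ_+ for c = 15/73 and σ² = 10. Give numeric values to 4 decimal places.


c = 15/73 = 0.205479; √c = 0.453298.
λ_− = σ² (1 − √c)² = 10 · (1 − 0.453298)² = 10 · (0.546702)² = 2.988826.
λ_+ = σ² (1 + √c)² = 10 · (1 + 0.453298)² = 10 · (1.453298)² = 21.120763.

Rounded to 4 decimal places: λ_− ≈ 2.9888, λ_+ ≈ 21.1208.


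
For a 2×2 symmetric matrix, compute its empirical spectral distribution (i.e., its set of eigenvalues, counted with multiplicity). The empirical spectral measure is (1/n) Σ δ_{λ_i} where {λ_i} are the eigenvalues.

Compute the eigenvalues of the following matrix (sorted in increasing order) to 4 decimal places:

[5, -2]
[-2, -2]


Since M is real symmetric, both eigenvalues are real; they are the roots of det(λI − M) = λ² − (tr M) λ + det M.
tr M = 5 + (-2) = 3.
det M = 5·(-2) − (-2)² = -10 − 4 = -14.
Characteristic polynomial: λ² − 3λ − 14 = 0.
Discriminant Δ = (tr M)² − 4·det M = 9 − (-56) = 65; √Δ = 8.062258.
λ = (tr M ± √Δ)/2 = (3 ± 8.062258)/2, giving (tr M − √Δ)/2 = -2.5311 and (tr M + √Δ)/2 = 5.5311.

Eigenvalues sorted in increasing order: [-2.5311, 5.5311].


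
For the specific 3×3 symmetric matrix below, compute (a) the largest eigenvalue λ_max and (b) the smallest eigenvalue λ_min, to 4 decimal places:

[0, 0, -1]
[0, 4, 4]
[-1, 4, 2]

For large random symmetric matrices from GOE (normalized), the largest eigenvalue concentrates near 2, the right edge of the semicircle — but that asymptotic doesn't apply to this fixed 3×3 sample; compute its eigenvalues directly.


Since M is real symmetric, all three eigenvalues are real; they are the roots of det(λI − M) = λ³ − (tr M) λ² + s λ − det M, where s is the sum of the principal 2×2 minors.
tr M = 0 + 4 + 2 = 6.
s = (0·4 − 0²) + (0·2 − (-1)²) + (4·2 − 4²) = 0 + (-1) + (-8) = -9.
det M (expand along row 1) = 0·(-8) − 0·4 + (-1)·4 = -4.
Characteristic polynomial: λ³ − 6λ² − 9λ + 4 = 0.
Substitute λ = y + (tr M)/3 = y + 2.000000 to remove the quadratic term: y³ + p·y + q = 0 with p = s − (tr M)²/3 = -21.000000 and q = −2(tr M)³/27 + (tr M)·s/3 − det M = -30.000000.
Three real roots ⇒ use the trigonometric (Viète) form: r = 2√(−p/3) = 5.291503, φ = arccos(3q/(p·r)) = arccos(0.809924) = 0.626774 rad.
y_k = r·cos(φ/3 − 2πk/3) for k = 0, 1, 2 gives y = 5.176436, -1.637755, -3.538681.
λ_k = y_k + 2.000000 gives λ = 7.1764, 0.3622, -1.5387 (check: the sum is 6.0000 = tr M).

Hence λ_max = 7.1764 and λ_min = -1.5387.
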